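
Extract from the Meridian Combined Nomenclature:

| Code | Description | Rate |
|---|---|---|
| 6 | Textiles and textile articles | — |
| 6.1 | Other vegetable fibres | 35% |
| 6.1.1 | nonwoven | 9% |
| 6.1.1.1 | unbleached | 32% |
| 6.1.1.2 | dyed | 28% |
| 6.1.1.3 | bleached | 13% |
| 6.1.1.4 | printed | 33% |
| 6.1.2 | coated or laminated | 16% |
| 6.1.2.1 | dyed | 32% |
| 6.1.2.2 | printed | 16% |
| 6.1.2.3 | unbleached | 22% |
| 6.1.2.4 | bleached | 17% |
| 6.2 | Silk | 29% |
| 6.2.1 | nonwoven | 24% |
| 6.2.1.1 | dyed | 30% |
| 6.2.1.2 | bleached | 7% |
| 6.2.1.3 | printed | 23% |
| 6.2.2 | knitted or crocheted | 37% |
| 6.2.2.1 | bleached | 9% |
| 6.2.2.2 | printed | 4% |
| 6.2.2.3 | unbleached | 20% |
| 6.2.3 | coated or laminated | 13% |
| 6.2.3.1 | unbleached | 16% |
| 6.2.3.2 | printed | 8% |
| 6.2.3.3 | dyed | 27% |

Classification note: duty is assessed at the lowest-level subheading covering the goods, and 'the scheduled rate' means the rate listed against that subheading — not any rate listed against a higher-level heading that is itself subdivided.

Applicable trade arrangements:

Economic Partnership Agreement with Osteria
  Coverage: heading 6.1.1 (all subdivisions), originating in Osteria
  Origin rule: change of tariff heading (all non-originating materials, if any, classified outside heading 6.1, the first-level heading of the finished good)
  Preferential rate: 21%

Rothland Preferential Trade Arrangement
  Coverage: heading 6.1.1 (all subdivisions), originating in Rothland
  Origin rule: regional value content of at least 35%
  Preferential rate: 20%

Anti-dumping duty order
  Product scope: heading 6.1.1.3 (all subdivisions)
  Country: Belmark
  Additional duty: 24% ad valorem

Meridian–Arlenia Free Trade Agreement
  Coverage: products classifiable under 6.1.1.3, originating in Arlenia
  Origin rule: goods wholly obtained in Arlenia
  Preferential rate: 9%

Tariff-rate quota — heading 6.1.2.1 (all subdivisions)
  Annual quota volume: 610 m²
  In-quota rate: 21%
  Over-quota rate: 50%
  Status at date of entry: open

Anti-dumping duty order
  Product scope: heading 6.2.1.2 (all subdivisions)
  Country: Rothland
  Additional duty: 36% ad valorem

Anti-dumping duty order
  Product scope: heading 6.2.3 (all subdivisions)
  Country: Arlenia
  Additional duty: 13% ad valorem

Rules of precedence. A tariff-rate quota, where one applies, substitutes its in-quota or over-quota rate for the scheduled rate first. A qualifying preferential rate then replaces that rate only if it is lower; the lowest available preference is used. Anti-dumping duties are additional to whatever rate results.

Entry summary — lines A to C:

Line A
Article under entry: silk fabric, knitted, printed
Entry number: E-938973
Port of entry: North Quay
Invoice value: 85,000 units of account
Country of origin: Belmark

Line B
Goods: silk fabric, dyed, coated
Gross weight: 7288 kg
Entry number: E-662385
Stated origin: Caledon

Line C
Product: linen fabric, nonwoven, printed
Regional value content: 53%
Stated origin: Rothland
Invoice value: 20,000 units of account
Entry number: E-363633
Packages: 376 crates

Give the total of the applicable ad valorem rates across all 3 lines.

Line A: silk → 6.2; knitted → 6.2.2; printed → 6.2.2.2. Scheduled 4%. No special measure applies. → 4%.
Line B: silk → 6.2; coated → 6.2.3; dyed → 6.2.3.3. Scheduled 27%. No special measure applies. → 27%.
Line C: linen → 6.1; nonwoven → 6.1.1; printed → 6.1.1.4. Scheduled 33%. Rothland agreement on 6.1.1: RVC ≥ 35% → 20% available; preferential 20%. → 20%.
Sum: 4% + 27% + 20% = 51%.

51%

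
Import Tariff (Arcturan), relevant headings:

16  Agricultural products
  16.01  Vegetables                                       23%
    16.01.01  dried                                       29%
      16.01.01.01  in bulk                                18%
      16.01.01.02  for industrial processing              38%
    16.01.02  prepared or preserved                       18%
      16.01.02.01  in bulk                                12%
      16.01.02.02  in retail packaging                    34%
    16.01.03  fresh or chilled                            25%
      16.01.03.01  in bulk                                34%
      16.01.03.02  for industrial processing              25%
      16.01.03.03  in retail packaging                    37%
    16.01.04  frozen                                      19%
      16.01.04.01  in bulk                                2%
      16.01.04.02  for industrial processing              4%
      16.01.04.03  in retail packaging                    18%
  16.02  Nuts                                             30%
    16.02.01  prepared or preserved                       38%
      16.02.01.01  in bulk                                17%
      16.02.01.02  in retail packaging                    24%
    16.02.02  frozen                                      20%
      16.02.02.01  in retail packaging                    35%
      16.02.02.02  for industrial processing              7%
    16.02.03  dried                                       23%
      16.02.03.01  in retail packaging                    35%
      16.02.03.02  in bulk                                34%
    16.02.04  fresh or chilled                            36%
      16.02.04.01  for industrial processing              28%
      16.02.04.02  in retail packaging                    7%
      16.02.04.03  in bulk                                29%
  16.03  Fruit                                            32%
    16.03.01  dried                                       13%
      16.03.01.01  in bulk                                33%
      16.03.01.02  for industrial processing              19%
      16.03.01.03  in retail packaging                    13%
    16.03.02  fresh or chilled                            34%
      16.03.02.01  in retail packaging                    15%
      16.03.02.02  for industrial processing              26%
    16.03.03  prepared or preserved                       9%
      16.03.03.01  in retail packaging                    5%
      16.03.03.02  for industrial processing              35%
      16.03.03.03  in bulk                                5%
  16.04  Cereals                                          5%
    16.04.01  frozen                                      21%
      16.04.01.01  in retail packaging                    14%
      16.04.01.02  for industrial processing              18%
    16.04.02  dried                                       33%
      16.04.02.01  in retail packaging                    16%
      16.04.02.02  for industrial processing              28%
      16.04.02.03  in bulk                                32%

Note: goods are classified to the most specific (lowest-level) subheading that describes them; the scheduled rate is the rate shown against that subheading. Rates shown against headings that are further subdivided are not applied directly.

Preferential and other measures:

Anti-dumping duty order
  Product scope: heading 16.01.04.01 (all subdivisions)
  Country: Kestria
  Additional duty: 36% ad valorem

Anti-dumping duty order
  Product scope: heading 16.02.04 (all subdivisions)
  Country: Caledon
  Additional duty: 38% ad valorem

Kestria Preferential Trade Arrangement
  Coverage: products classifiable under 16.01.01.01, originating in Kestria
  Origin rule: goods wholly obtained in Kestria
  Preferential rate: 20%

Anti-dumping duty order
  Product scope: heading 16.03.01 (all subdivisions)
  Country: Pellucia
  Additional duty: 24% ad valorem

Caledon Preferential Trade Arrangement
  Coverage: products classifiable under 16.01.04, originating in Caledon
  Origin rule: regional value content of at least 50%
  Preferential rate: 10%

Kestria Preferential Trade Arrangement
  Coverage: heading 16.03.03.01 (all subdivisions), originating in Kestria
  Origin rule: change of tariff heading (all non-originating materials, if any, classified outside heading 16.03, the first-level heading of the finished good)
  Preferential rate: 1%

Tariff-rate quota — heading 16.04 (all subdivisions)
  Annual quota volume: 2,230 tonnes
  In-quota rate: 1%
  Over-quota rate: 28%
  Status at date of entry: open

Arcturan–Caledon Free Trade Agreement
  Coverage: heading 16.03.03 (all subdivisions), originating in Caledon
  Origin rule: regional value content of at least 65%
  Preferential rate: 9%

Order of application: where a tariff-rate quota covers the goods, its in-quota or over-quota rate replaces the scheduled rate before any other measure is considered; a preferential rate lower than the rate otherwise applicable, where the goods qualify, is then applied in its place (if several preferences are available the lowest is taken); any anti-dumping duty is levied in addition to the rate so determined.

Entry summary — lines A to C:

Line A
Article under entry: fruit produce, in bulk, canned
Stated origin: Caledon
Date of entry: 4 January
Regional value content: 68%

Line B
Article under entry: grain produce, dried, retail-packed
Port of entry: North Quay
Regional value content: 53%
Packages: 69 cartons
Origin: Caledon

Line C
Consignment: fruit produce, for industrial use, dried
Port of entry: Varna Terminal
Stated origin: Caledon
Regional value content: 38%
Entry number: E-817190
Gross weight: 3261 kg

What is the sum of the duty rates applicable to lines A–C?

Line A: fruit → 16.03; canned → 16.03.03; in bulk → 16.03.03.03. Scheduled 5%. Caledon agreement on 16.01.04: 16.03.03.03 not covered; Caledon agreement on 16.03.03: RVC ≥ 65% → 9% available; preference 9% not lower than 5% → no reduction. → 5%.
Line B: grain → 16.04; dried → 16.04.02; retail-packed → 16.04.02.01. Scheduled 16%. quota on 16.04 open → in-quota 1%; Caledon agreement on 16.01.04: 16.04.02.01 not covered; Caledon agreement on 16.03.03: 16.04.02.01 not covered. → 1%.
Line C: fruit → 16.03; dried → 16.03.01; for industrial use → 16.03.01.02. Scheduled 19%. Caledon agreement on 16.01.04: 16.03.01.02 not covered; Caledon agreement on 16.03.03: 16.03.01.02 not covered. → 19%.
Sum: 5% + 1% + 19% = 25%.

25%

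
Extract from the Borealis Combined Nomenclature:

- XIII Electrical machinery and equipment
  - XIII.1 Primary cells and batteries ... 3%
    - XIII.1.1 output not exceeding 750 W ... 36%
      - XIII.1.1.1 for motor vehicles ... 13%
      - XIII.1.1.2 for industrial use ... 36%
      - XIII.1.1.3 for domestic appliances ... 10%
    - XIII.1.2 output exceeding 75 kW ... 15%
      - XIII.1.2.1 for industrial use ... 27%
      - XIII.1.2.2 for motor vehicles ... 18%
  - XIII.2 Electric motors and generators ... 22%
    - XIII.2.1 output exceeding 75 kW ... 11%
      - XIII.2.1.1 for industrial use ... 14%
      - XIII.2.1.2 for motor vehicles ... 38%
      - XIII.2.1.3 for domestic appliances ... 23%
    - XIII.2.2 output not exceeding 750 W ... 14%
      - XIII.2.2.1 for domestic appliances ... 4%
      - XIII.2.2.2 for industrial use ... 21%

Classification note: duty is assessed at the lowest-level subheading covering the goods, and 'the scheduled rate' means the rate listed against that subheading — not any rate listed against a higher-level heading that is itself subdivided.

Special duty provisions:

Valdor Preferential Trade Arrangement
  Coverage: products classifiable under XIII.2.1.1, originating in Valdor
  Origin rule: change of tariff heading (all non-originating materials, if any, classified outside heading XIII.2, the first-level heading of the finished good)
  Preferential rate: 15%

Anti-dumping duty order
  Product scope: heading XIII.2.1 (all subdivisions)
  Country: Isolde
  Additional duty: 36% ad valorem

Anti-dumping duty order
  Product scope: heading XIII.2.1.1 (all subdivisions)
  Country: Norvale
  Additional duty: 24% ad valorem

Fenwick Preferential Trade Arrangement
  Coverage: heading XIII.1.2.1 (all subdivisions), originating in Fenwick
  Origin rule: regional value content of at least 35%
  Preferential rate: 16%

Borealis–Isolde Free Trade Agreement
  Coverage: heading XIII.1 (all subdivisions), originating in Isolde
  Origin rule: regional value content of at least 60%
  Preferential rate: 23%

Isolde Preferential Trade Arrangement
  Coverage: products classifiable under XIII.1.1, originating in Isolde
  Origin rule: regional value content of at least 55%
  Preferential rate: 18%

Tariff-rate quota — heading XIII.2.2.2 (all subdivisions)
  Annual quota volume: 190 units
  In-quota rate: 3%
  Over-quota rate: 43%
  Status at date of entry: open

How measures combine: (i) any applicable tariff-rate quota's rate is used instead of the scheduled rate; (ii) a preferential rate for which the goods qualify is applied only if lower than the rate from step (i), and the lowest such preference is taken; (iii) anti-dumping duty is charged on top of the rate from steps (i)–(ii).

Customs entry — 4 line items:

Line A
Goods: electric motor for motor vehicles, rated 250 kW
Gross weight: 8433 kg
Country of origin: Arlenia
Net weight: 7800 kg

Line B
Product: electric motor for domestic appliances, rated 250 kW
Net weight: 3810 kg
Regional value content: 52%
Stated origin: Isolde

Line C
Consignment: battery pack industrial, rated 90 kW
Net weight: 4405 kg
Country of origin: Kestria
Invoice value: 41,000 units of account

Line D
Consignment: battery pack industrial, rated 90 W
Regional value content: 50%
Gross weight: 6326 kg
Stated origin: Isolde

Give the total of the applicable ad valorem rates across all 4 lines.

160%

Line A: electric motor → XIII.2; rated 250 kW → XIII.2.1; for motor vehicles → XIII.2.1.2. Scheduled 38%. No special measure applies. → 38%.
Line B: electric motor → XIII.2; rated 250 kW → XIII.2.1; for domestic appliances → XIII.2.1.3. Scheduled 23%. Isolde agreement on XIII.1: XIII.2.1.3 not covered; Isolde agreement on XIII.1.1: XIII.2.1.3 not covered; anti-dumping (Isolde, XIII.2.1): +36%; total 23% + 36% = 59%. → 59%.
Line C: battery pack → XIII.1; rated 90 kW → XIII.1.2; industrial → XIII.1.2.1. Scheduled 27%. No special measure applies. → 27%.
Line D: battery pack → XIII.1; rated 90 W → XIII.1.1; industrial → XIII.1.1.2. Scheduled 36%. Isolde agreement on XIII.1: RVC < 60%; Isolde agreement on XIII.1.1: RVC < 55%. → 36%.
Sum: 38% + 59% + 27% + 36% = 160%.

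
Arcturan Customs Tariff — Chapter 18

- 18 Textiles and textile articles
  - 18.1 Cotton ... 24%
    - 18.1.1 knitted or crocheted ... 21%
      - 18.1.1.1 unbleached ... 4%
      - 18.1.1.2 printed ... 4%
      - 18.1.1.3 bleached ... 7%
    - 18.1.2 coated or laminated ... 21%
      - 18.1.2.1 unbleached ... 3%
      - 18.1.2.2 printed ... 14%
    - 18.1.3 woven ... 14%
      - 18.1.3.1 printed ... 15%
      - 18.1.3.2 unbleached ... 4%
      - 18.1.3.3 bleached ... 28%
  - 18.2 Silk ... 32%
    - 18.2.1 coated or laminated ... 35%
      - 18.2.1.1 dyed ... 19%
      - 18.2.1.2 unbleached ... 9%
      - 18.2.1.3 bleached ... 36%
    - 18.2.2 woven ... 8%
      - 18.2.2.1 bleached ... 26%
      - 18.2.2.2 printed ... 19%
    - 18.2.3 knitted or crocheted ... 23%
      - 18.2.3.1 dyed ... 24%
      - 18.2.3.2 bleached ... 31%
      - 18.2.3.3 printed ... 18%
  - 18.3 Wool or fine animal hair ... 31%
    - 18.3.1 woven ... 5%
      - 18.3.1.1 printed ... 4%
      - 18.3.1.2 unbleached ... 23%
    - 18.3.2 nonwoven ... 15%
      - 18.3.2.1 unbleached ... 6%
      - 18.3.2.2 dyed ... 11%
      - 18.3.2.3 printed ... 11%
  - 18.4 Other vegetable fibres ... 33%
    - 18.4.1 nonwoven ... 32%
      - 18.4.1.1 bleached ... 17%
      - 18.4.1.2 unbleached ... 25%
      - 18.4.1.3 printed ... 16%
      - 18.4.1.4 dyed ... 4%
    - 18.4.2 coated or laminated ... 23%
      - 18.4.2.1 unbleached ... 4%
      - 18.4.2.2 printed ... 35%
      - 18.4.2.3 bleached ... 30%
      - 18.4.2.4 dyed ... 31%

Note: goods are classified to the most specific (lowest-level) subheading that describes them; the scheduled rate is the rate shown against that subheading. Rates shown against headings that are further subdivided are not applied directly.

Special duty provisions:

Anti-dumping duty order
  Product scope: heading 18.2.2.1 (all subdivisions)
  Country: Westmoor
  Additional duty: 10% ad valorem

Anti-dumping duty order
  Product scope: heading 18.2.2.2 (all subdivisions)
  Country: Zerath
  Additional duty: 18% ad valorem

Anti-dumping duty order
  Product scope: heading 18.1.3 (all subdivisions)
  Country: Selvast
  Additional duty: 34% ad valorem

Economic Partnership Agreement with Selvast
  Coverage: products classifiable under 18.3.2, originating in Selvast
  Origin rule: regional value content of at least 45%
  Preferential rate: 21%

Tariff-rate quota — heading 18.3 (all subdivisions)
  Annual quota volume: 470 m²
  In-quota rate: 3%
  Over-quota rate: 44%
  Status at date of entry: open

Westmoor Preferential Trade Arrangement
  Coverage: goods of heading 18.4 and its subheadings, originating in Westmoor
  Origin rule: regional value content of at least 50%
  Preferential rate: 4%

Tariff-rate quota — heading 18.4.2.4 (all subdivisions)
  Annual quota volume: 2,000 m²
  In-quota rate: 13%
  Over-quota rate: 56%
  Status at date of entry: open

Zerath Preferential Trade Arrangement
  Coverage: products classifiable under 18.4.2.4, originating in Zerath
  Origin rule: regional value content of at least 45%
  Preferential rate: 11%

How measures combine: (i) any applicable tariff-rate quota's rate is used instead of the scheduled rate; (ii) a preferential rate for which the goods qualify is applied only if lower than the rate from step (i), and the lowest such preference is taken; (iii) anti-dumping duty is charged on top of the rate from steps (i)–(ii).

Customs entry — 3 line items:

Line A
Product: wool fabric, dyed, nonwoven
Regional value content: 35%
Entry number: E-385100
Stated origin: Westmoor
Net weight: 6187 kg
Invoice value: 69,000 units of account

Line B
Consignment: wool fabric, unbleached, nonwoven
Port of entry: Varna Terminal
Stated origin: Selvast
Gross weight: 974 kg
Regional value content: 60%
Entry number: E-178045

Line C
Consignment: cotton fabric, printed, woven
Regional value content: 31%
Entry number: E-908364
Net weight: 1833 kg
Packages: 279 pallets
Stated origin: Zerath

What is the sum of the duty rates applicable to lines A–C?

21%

Line A: wool → 18.3; nonwoven → 18.3.2; dyed → 18.3.2.2. Scheduled 11%. quota on 18.3 open → in-quota 3%; Westmoor agreement on 18.4: 18.3.2.2 not covered. → 3%.
Line B: wool → 18.3; nonwoven → 18.3.2; unbleached → 18.3.2.1. Scheduled 6%. quota on 18.3 open → in-quota 3%; Selvast agreement on 18.3.2: RVC ≥ 45% → 21% available; preference 21% not lower than 3% → no reduction. → 3%.
Line C: cotton → 18.1; woven → 18.1.3; printed → 18.1.3.1. Scheduled 15%. Zerath agreement on 18.4.2.4: 18.1.3.1 not covered. → 15%.
Sum: 3% + 3% + 15% = 21%.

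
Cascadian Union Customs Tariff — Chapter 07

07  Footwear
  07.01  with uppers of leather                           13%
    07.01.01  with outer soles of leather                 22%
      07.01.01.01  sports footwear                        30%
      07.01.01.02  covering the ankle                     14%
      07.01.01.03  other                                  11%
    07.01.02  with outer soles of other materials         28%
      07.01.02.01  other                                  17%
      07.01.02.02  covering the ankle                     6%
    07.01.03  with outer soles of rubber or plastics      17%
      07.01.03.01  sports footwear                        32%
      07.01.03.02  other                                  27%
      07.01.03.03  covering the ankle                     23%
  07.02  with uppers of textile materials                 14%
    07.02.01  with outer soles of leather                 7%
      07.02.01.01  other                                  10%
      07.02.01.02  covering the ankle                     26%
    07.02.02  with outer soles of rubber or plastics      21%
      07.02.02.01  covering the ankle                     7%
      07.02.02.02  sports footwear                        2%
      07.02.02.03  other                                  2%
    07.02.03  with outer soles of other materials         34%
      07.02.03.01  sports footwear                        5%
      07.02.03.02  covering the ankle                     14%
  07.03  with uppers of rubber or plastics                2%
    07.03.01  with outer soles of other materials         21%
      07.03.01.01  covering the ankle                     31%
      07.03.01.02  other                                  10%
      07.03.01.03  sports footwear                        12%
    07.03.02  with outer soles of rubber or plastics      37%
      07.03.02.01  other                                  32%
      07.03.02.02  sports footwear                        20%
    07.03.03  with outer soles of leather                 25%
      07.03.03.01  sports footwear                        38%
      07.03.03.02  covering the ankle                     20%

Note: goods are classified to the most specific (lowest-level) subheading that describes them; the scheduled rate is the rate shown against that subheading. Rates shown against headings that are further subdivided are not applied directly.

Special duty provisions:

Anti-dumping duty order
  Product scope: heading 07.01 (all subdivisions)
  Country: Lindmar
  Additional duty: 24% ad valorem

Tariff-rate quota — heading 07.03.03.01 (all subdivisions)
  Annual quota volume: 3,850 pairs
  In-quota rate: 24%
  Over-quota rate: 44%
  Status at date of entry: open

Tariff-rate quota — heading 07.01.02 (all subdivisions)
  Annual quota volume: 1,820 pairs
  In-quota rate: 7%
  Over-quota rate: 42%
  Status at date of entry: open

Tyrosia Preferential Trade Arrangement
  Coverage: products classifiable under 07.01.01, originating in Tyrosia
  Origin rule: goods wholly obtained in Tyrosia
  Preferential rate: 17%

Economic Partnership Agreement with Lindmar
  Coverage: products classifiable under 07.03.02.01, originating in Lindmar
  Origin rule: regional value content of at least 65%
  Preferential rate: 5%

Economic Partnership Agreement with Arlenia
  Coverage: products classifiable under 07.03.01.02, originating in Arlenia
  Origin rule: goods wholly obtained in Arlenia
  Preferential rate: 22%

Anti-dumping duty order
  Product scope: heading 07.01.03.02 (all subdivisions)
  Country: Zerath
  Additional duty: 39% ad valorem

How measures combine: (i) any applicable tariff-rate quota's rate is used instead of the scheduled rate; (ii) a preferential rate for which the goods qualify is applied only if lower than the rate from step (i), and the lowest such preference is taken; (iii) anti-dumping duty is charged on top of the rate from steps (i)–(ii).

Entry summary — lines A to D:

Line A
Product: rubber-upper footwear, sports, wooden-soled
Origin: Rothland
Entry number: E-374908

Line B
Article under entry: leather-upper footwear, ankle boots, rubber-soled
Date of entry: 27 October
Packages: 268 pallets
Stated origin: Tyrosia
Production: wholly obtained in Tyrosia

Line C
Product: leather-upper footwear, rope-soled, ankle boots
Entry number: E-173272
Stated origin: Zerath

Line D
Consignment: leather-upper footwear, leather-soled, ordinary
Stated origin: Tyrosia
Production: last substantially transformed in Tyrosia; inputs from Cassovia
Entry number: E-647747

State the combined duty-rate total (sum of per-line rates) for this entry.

Line A: rubber-upper → 07.03; wooden-soled → 07.03.01; sports → 07.03.01.03. Scheduled 12%. No special measure applies. → 12%.
Line B: leather-upper → 07.01; rubber-soled → 07.01.03; ankle boots → 07.01.03.03. Scheduled 23%. Tyrosia agreement on 07.01.01: 07.01.03.03 not covered. → 23%.
Line C: leather-upper → 07.01; rope-soled → 07.01.02; ankle boots → 07.01.02.02. Scheduled 6%. quota on 07.01.02 open → in-quota 7%. → 7%.
Line D: leather-upper → 07.01; leather-soled → 07.01.01; ordinary → 07.01.01.03. Scheduled 11%. Tyrosia agreement on 07.01.01: not wholly obtained. → 11%.
Sum: 12% + 23% + 7% + 11% = 53%.

53%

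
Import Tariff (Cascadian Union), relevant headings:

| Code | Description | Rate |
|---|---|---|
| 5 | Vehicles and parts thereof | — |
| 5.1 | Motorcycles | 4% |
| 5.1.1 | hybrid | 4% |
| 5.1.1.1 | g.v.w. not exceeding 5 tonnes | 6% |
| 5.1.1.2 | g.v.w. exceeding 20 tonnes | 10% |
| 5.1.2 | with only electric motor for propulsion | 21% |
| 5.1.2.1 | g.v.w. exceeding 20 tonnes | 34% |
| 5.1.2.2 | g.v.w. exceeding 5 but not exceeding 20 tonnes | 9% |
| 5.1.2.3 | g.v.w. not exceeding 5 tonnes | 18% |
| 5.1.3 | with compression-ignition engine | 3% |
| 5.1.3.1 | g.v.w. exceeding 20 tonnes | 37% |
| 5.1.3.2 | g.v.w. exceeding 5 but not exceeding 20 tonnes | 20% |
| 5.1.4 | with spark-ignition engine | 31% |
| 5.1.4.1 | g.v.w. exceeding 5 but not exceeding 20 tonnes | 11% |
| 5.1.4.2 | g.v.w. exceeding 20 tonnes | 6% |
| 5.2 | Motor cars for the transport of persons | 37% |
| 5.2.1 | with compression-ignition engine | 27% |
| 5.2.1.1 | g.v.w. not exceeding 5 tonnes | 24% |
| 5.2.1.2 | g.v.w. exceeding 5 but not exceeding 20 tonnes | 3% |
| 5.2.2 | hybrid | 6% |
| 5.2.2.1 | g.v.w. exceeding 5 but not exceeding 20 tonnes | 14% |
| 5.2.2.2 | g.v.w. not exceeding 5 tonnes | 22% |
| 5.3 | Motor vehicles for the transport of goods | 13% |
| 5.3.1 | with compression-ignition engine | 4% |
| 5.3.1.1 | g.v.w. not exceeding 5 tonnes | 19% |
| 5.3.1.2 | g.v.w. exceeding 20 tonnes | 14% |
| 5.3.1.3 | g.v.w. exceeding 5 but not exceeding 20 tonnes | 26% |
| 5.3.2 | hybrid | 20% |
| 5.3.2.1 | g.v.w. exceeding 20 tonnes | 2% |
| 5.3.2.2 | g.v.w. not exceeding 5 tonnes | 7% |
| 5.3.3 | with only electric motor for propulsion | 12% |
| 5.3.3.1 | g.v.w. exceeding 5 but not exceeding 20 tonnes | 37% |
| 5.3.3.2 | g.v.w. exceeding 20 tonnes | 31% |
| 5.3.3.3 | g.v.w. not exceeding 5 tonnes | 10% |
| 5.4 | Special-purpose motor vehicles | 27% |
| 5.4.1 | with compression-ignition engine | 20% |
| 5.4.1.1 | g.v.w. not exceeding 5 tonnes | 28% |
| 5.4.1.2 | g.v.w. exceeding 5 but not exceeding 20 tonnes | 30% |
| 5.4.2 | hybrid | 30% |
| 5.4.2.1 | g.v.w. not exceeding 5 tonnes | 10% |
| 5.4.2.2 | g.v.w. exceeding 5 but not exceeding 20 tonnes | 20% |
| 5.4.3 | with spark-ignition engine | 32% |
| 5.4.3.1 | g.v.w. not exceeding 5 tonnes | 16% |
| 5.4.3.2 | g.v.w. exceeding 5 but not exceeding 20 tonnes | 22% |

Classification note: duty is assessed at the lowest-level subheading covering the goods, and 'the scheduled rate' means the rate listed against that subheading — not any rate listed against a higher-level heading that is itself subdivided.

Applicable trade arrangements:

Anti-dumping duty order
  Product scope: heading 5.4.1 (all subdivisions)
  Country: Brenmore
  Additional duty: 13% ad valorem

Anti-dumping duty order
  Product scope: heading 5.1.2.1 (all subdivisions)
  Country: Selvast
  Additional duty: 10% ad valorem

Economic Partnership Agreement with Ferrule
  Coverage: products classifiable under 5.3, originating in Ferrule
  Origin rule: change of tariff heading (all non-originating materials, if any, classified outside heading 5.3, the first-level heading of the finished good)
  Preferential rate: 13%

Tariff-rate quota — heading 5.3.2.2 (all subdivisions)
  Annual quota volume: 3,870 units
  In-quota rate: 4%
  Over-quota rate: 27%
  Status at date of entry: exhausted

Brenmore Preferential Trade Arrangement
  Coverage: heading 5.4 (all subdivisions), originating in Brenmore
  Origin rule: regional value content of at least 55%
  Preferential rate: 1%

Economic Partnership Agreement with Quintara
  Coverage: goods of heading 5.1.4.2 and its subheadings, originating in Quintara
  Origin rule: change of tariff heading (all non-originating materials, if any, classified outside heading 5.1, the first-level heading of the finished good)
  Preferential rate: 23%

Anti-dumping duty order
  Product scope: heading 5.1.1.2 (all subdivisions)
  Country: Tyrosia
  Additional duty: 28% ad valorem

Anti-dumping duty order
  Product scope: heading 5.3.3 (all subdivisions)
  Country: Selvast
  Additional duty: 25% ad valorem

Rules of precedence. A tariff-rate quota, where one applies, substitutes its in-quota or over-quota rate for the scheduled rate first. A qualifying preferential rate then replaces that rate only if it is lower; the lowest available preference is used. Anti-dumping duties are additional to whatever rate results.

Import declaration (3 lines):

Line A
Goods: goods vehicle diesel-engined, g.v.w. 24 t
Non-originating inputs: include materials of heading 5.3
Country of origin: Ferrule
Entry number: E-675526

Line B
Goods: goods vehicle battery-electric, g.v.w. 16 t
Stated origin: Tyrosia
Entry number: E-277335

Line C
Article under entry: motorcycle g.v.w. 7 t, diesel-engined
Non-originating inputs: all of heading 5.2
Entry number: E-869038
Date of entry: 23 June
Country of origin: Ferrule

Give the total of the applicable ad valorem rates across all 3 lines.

Line A: goods vehicle → 5.3; diesel-engined → 5.3.1; g.v.w. 24 t → 5.3.1.2. Scheduled 14%. Ferrule agreement on 5.3: CTH not met. → 14%.
Line B: goods vehicle → 5.3; battery-electric → 5.3.3; g.v.w. 16 t → 5.3.3.1. Scheduled 37%. No special measure applies. → 37%.
Line C: motorcycle → 5.1; diesel-engined → 5.1.3; g.v.w. 7 t → 5.1.3.2. Scheduled 20%. Ferrule agreement on 5.3: 5.1.3.2 not covered. → 20%.
Sum: 14% + 37% + 20% = 71%.

71%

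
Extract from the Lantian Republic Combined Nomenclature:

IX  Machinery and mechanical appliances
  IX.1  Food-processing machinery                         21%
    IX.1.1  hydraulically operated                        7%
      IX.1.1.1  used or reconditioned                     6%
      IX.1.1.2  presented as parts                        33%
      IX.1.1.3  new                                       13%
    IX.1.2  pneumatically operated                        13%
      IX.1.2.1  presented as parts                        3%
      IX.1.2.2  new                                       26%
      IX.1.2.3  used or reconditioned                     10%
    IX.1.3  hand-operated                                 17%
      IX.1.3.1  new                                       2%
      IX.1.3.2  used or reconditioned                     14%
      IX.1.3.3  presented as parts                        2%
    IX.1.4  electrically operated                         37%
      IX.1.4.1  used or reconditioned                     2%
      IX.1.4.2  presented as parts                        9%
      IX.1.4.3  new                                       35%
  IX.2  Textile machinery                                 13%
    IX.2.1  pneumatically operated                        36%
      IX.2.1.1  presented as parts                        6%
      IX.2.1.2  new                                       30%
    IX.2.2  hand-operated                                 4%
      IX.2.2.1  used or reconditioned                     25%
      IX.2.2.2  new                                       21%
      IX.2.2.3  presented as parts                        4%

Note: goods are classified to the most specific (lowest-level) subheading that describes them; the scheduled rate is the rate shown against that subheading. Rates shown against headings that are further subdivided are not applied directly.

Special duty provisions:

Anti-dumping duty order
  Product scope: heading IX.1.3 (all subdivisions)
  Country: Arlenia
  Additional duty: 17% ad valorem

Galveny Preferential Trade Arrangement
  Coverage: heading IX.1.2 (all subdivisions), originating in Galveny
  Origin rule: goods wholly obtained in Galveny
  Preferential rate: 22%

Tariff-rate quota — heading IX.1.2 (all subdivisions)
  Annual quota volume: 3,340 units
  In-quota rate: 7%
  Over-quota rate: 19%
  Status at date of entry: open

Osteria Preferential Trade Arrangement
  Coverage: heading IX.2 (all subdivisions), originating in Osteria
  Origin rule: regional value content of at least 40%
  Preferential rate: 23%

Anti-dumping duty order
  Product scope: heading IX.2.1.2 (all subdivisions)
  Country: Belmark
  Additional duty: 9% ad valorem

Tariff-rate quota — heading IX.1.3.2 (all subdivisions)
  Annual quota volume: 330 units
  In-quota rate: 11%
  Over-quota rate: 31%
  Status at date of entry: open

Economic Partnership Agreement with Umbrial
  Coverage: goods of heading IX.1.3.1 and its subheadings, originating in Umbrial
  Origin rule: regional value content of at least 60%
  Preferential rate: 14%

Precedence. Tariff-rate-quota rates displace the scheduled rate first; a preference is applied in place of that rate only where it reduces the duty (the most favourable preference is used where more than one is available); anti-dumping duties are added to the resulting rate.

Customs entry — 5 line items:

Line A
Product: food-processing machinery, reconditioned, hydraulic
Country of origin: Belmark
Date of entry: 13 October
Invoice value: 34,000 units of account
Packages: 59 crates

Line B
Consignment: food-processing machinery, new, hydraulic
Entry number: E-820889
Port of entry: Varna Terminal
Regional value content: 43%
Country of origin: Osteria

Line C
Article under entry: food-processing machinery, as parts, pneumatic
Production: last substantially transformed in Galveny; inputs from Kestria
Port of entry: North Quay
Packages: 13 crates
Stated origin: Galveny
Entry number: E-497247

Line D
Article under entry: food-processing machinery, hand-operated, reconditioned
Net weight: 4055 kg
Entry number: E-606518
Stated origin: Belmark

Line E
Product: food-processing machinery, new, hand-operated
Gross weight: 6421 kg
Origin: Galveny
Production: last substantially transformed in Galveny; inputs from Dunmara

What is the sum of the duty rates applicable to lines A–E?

39%

Line A: food-processing → IX.1; hydraulic → IX.1.1; reconditioned → IX.1.1.1. Scheduled 6%. No special measure applies. → 6%.
Line B: food-processing → IX.1; hydraulic → IX.1.1; new → IX.1.1.3. Scheduled 13%. Osteria agreement on IX.2: IX.1.1.3 not covered. → 13%.
Line C: food-processing → IX.1; pneumatic → IX.1.2; as parts → IX.1.2.1. Scheduled 3%. quota on IX.1.2 open → in-quota 7%; Galveny agreement on IX.1.2: not wholly obtained. → 7%.
Line D: food-processing → IX.1; hand-operated → IX.1.3; reconditioned → IX.1.3.2. Scheduled 14%. quota on IX.1.3.2 open → in-quota 11%. → 11%.
Line E: food-processing → IX.1; hand-operated → IX.1.3; new → IX.1.3.1. Scheduled 2%. Galveny agreement on IX.1.2: IX.1.3.1 not covered. → 2%.
Sum: 6% + 13% + 7% + 11% + 2% = 39%.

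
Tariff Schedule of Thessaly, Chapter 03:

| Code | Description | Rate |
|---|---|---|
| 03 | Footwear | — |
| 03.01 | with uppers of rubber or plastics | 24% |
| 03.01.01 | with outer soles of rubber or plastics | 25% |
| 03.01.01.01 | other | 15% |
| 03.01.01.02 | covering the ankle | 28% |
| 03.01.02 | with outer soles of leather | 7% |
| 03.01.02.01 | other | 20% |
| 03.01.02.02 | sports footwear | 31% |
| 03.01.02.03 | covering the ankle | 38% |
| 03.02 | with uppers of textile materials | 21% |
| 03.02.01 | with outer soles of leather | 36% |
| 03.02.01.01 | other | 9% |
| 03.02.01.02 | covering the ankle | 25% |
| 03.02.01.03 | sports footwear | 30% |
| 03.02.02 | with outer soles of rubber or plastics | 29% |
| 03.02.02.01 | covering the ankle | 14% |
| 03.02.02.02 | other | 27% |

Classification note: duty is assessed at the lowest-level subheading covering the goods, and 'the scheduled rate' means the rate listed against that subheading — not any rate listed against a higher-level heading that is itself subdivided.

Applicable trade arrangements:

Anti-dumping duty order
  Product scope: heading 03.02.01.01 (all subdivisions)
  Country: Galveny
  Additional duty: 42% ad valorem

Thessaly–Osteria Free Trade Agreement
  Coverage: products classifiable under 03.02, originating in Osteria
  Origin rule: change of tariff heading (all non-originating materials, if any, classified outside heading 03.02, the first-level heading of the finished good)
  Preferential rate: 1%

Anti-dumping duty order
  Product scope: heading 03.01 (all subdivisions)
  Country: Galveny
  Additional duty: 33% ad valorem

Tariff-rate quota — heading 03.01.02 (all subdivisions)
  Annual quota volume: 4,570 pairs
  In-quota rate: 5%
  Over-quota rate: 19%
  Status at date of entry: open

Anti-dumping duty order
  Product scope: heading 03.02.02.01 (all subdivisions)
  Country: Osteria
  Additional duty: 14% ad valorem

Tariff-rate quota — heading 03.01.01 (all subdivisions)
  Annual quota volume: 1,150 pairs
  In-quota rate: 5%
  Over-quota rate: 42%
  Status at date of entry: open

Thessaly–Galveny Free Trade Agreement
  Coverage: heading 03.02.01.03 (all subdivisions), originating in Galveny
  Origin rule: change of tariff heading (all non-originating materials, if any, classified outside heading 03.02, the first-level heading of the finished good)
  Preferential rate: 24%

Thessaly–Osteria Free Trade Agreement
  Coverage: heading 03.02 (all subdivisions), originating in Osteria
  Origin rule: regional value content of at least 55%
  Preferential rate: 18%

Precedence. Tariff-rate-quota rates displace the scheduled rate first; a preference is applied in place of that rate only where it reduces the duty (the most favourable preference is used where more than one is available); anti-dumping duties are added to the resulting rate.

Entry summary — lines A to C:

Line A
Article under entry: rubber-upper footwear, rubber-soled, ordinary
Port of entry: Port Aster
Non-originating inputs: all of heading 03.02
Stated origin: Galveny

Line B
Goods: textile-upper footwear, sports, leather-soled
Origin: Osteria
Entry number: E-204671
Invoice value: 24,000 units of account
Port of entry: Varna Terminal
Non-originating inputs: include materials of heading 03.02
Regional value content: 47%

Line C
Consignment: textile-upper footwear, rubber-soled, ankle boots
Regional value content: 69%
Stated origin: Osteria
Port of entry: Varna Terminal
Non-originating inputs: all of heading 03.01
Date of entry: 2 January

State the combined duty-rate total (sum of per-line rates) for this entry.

83%

Line A: rubber-upper → 03.01; rubber-soled → 03.01.01; ordinary → 03.01.01.01. Scheduled 15%. quota on 03.01.01 open → in-quota 5%; Galveny agreement on 03.02.01.03: 03.01.01.01 not covered; anti-dumping (Galveny, 03.01): +33%; total 5% + 33% = 38%. → 38%.
Line B: textile-upper → 03.02; leather-soled → 03.02.01; sports → 03.02.01.03. Scheduled 30%. Osteria agreement on 03.02: CTH not met; Osteria agreement on 03.02: RVC < 55%. → 30%.
Line C: textile-upper → 03.02; rubber-soled → 03.02.02; ankle boots → 03.02.02.01. Scheduled 14%. Osteria agreement on 03.02: CTH met → 1% available; Osteria agreement on 03.02: RVC ≥ 55% → 18% available; preferential 1%; anti-dumping (Osteria, 03.02.02.01): +14%; total 1% + 14% = 15%. → 15%.
Sum: 38% + 30% + 15% = 83%.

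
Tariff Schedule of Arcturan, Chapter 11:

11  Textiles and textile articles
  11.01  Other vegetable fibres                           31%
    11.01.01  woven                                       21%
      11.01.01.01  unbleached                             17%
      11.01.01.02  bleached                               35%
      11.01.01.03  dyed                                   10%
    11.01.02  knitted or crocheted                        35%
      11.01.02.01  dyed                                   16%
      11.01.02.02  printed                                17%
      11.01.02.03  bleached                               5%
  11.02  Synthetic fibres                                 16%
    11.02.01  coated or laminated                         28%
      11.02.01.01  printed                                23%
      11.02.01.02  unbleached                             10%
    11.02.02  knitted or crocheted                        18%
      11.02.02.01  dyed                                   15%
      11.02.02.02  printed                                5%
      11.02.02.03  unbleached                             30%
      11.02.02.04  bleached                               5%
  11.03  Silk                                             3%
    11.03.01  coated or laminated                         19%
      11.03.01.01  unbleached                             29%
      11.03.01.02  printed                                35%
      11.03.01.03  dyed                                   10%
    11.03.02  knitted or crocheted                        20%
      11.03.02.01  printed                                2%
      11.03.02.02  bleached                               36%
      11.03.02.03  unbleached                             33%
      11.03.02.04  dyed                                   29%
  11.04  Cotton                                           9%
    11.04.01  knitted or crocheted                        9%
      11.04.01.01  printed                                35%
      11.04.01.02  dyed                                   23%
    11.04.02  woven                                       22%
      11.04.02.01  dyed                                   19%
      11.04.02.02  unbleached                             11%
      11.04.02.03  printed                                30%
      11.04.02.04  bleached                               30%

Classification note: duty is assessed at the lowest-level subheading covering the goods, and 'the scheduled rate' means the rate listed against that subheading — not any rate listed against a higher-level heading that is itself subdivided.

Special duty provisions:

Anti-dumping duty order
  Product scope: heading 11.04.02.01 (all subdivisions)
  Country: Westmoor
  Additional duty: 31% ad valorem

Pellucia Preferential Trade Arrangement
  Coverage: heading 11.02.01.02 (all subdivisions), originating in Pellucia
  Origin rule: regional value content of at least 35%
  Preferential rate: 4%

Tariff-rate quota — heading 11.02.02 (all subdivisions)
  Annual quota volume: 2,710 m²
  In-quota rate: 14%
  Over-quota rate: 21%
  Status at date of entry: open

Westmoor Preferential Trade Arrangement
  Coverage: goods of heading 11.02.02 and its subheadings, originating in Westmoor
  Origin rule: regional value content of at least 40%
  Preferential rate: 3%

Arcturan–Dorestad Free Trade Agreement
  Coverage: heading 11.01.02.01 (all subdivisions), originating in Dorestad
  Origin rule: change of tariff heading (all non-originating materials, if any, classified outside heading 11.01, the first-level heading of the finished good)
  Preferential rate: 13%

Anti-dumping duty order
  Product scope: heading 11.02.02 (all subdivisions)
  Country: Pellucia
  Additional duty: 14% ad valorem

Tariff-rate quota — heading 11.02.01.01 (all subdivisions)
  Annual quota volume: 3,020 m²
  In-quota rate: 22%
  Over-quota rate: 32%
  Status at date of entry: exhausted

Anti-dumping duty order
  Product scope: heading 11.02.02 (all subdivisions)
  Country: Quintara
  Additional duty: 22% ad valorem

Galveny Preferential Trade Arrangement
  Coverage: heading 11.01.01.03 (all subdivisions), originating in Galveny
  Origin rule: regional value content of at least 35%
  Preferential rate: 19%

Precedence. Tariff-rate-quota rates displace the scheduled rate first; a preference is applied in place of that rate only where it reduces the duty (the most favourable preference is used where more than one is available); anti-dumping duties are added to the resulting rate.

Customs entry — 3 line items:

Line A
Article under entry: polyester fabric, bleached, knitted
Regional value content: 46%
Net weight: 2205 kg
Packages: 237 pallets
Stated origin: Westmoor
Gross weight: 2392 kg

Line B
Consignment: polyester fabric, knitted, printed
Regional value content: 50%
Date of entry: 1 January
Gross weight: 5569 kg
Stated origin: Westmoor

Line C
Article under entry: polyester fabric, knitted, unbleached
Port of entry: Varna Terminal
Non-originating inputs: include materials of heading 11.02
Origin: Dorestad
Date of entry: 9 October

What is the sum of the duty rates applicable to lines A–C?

Line A: polyester → 11.02; knitted → 11.02.02; bleached → 11.02.02.04. Scheduled 5%. quota on 11.02.02 open → in-quota 14%; Westmoor agreement on 11.02.02: RVC ≥ 40% → 3% available; preferential 3%. → 3%.
Line B: polyester → 11.02; knitted → 11.02.02; printed → 11.02.02.02. Scheduled 5%. quota on 11.02.02 open → in-quota 14%; Westmoor agreement on 11.02.02: RVC ≥ 40% → 3% available; preferential 3%. → 3%.
Line C: polyester → 11.02; knitted → 11.02.02; unbleached → 11.02.02.03. Scheduled 30%. quota on 11.02.02 open → in-quota 14%; Dorestad agreement on 11.01.02.01: 11.02.02.03 not covered. → 14%.
Sum: 3% + 3% + 14% = 20%.

20%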